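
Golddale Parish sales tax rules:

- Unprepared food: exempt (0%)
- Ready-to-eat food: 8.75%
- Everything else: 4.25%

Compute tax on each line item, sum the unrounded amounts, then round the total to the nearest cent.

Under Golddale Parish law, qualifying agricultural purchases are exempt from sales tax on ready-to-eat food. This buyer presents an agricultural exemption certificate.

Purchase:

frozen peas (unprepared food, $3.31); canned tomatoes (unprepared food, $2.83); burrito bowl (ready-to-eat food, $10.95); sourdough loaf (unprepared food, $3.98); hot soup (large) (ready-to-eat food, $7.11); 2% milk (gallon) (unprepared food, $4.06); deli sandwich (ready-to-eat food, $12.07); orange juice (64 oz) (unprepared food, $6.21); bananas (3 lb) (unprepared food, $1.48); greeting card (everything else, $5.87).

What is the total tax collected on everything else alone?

Greeting card $5.87: everything else → 4.25% → $0.249475
Tax on everything else: unrounded sum = $0.249475 → $0.25

$0.25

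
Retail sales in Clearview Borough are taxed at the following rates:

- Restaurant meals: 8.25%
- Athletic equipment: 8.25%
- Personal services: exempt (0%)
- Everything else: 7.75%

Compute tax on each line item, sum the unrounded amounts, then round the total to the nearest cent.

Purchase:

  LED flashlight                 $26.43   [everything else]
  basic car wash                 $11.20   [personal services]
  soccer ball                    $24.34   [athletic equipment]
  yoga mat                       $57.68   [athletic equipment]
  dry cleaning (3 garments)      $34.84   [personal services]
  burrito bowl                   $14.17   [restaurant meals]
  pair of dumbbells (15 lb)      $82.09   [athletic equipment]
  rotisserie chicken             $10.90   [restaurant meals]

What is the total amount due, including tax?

LED flashlight $26.43: everything else → 7.75% → $2.048325
Basic car wash $11.20: personal services → 0% → $0.00
Soccer ball $24.34: athletic equipment → 8.25% → $2.00805
Yoga mat $57.68: athletic equipment → 8.25% → $4.7586
Dry cleaning (3 garments) $34.84: personal services → 0% → $0.00
Burrito bowl $14.17: restaurant meals → 8.25% → $1.169025
Pair of dumbbells (15 lb) $82.09: athletic equipment → 8.25% → $6.772425
Rotisserie chicken $10.90: restaurant meals → 8.25% → $0.89925
Subtotal = $261.65; unrounded tax = $17.655675 → $17.66; total due = $279.31

$279.31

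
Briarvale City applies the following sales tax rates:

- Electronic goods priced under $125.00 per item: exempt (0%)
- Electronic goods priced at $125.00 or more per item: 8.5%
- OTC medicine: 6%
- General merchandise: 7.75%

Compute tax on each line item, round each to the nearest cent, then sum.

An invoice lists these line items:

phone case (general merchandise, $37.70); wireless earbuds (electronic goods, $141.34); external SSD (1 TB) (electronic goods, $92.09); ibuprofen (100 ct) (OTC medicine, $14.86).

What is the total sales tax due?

Phone case $37.70: general merchandise → 7.75% → $2.92
Wireless earbuds $141.34: electronic goods, $125.00 or more → 8.5% → $12.01
External SSD (1 TB) $92.09: electronic goods, under $125.00 → 0% → $0.00
Ibuprofen (100 ct) $14.86: OTC medicine → 6% → $0.89
Total tax = $2.92 + $12.01 + $0.89 = $15.82

$15.82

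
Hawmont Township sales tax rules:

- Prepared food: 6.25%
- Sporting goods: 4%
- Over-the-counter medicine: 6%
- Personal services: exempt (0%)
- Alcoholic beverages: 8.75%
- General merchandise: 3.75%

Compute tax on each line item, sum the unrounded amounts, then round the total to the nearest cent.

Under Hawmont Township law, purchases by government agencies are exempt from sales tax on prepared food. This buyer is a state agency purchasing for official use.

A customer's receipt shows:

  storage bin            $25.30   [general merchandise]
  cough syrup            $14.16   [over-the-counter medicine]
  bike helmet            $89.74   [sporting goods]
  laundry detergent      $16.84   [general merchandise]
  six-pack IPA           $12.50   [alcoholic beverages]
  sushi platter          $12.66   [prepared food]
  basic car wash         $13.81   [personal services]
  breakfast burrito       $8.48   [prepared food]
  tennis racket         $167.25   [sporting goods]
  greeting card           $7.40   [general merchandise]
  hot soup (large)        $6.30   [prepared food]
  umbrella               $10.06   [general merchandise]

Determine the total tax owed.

Storage bin $25.30: general merchandise → 3.75% → $0.94875
Cough syrup $14.16: over-the-counter medicine → 6% → $0.8496
Bike helmet $89.74: sporting goods → 4% → $3.5896
Laundry detergent $16.84: general merchandise → 3.75% → $0.6315
Six-pack IPA $12.50: alcoholic beverages → 8.75% → $1.09375
Sushi platter $12.66: prepared food, buyer-exempt → 0% → $0.00
Basic car wash $13.81: personal services → 0% → $0.00
Breakfast burrito $8.48: prepared food, buyer-exempt → 0% → $0.00
Tennis racket $167.25: sporting goods → 4% → $6.69
Greeting card $7.40: general merchandise → 3.75% → $0.2775
Hot soup (large) $6.30: prepared food, buyer-exempt → 0% → $0.00
Umbrella $10.06: general merchandise → 3.75% → $0.37725
Unrounded tax sum = $14.45795 → $14.46

$14.46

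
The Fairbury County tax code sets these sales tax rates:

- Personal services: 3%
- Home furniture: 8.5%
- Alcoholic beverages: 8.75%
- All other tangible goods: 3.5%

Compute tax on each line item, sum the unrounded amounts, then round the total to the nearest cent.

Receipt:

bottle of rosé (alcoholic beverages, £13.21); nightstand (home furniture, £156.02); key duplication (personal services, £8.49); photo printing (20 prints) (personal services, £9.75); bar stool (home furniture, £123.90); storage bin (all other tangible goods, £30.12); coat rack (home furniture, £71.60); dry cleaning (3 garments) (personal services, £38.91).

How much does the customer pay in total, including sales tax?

Bottle of rosé £13.21: alcoholic beverages → 8.75% → £1.155875
Nightstand £156.02: home furniture → 8.5% → £13.2617
Key duplication £8.49: personal services → 3% → £0.2547
Photo printing (20 prints) £9.75: personal services → 3% → £0.2925
Bar stool £123.90: home furniture → 8.5% → £10.5315
Storage bin £30.12: all other tangible goods → 3.5% → £1.0542
Coat rack £71.60: home furniture → 8.5% → £6.086
Dry cleaning (3 garments) £38.91: personal services → 3% → £1.1673
Subtotal = £452.00; unrounded tax = £33.803775 → £33.80; total due = £485.80

£485.80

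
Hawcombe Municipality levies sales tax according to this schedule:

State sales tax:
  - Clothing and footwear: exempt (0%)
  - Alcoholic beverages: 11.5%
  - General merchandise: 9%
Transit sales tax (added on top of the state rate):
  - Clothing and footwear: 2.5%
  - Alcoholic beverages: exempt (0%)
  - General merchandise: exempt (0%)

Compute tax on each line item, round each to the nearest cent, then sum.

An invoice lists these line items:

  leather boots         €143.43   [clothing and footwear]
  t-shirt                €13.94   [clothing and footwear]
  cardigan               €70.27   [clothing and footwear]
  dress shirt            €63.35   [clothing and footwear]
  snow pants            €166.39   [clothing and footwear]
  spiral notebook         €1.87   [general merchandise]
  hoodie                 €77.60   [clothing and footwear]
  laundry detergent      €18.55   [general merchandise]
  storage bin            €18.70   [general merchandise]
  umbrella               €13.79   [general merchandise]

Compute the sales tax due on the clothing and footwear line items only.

Leather boots €143.43: clothing and footwear → 0% + 2.5% transit = 2.5% → €3.59
T-shirt €13.94: clothing and footwear → 0% + 2.5% transit = 2.5% → €0.35
Cardigan €70.27: clothing and footwear → 0% + 2.5% transit = 2.5% → €1.76
Dress shirt €63.35: clothing and footwear → 0% + 2.5% transit = 2.5% → €1.58
Snow pants €166.39: clothing and footwear → 0% + 2.5% transit = 2.5% → €4.16
Hoodie €77.60: clothing and footwear → 0% + 2.5% transit = 2.5% → €1.94
Tax on clothing and footwear = €3.59 + €0.35 + €1.76 + €1.58 + €4.16 + €1.94 = €13.38

€13.38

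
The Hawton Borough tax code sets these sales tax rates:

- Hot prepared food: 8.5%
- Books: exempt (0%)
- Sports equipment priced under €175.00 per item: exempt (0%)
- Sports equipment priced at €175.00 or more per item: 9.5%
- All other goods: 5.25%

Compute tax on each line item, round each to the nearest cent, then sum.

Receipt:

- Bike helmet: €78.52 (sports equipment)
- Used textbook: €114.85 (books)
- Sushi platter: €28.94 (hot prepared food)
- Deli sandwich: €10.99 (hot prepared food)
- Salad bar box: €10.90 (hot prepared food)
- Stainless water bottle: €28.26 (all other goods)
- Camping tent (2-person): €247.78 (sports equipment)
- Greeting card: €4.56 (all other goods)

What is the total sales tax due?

€29.58

Bike helmet €78.52: sports equipment, under €175.00 → 0% → €0.00
Used textbook €114.85: books → 0% → €0.00
Sushi platter €28.94: hot prepared food → 8.5% → €2.46
Deli sandwich €10.99: hot prepared food → 8.5% → €0.93
Salad bar box €10.90: hot prepared food → 8.5% → €0.93
Stainless water bottle €28.26: all other goods → 5.25% → €1.48
Camping tent (2-person) €247.78: sports equipment, €175.00 or more → 9.5% → €23.54
Greeting card €4.56: all other goods → 5.25% → €0.24
Total tax = €2.46 + €0.93 + €0.93 + €1.48 + €23.54 + €0.24 = €29.58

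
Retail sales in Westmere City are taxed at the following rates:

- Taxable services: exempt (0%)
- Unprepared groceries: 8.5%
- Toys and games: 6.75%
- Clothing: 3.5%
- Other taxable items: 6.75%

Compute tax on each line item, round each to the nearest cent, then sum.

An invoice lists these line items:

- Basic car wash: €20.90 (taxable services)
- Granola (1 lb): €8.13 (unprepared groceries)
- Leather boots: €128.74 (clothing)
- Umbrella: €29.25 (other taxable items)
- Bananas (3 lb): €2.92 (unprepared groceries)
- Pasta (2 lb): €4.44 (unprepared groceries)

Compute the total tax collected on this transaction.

€7.80

Basic car wash €20.90: taxable services → 0% → €0.00
Granola (1 lb) €8.13: unprepared groceries → 8.5% → €0.69
Leather boots €128.74: clothing → 3.5% → €4.51
Umbrella €29.25: other taxable items → 6.75% → €1.97
Bananas (3 lb) €2.92: unprepared groceries → 8.5% → €0.25
Pasta (2 lb) €4.44: unprepared groceries → 8.5% → €0.38
Total tax = €0.69 + €4.51 + €1.97 + €0.25 + €0.38 = €7.80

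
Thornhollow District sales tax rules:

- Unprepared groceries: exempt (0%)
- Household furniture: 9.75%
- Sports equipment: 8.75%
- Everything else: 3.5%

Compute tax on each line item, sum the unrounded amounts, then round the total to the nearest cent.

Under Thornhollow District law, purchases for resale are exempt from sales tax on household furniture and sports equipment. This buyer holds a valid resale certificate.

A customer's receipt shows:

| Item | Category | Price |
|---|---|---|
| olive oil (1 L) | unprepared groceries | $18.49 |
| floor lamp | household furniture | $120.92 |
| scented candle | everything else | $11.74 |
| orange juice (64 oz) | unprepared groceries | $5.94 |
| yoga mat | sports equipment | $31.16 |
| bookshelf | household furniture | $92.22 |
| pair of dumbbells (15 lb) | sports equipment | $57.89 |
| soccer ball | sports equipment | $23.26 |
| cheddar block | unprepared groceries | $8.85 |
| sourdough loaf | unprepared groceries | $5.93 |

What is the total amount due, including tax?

$376.81

Olive oil (1 L) $18.49: unprepared groceries → 0% → $0.00
Floor lamp $120.92: household furniture, buyer-exempt → 0% → $0.00
Scented candle $11.74: everything else → 3.5% → $0.4109
Orange juice (64 oz) $5.94: unprepared groceries → 0% → $0.00
Yoga mat $31.16: sports equipment, buyer-exempt → 0% → $0.00
Bookshelf $92.22: household furniture, buyer-exempt → 0% → $0.00
Pair of dumbbells (15 lb) $57.89: sports equipment, buyer-exempt → 0% → $0.00
Soccer ball $23.26: sports equipment, buyer-exempt → 0% → $0.00
Cheddar block $8.85: unprepared groceries → 0% → $0.00
Sourdough loaf $5.93: unprepared groceries → 0% → $0.00
Subtotal = $376.40; unrounded tax = $0.4109 → $0.41; total due = $376.81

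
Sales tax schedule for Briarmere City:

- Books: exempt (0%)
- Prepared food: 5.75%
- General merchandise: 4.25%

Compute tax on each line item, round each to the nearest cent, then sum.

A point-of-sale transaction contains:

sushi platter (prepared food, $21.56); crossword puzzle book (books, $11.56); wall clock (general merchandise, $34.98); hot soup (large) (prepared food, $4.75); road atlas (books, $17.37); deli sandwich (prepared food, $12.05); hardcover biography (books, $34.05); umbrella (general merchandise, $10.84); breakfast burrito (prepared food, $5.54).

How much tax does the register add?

$4.47

Sushi platter $21.56: prepared food → 5.75% → $1.24
Crossword puzzle book $11.56: books → 0% → $0.00
Wall clock $34.98: general merchandise → 4.25% → $1.49
Hot soup (large) $4.75: prepared food → 5.75% → $0.27
Road atlas $17.37: books → 0% → $0.00
Deli sandwich $12.05: prepared food → 5.75% → $0.69
Hardcover biography $34.05: books → 0% → $0.00
Umbrella $10.84: general merchandise → 4.25% → $0.46
Breakfast burrito $5.54: prepared food → 5.75% → $0.32
Total tax = $1.24 + $1.49 + $0.27 + $0.69 + $0.46 + $0.32 = $4.47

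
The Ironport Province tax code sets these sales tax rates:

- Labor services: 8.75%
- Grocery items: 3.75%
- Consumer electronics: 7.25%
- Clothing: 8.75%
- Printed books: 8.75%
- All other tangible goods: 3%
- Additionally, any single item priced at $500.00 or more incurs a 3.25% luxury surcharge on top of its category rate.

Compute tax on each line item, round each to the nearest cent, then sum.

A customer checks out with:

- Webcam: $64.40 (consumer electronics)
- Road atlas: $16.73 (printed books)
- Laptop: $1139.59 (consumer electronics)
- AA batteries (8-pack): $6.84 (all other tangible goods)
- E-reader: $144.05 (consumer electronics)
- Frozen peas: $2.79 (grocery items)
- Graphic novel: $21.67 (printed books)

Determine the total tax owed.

$138.44

Webcam $64.40: consumer electronics → 7.25% → $4.67
Road atlas $16.73: printed books → 8.75% → $1.46
Laptop $1139.59: consumer electronics → 7.25% + 3.25% surcharge = 10.5% → $119.66
AA batteries (8-pack) $6.84: all other tangible goods → 3% → $0.21
E-reader $144.05: consumer electronics → 7.25% → $10.44
Frozen peas $2.79: grocery items → 3.75% → $0.10
Graphic novel $21.67: printed books → 8.75% → $1.90
Total tax = $4.67 + $1.46 + $119.66 + $0.21 + $10.44 + $0.10 + $1.90 = $138.44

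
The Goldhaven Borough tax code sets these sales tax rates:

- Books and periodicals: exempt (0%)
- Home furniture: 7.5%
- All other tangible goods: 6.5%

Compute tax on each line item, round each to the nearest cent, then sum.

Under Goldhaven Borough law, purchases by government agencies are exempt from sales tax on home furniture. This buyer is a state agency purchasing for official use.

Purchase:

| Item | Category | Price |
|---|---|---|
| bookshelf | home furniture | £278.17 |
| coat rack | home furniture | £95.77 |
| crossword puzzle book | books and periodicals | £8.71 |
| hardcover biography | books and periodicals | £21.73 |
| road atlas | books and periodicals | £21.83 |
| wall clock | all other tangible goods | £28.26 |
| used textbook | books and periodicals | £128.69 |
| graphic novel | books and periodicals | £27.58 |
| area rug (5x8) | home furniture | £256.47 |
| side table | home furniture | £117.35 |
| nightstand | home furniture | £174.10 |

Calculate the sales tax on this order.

Bookshelf £278.17: home furniture, buyer-exempt → 0% → £0.00
Coat rack £95.77: home furniture, buyer-exempt → 0% → £0.00
Crossword puzzle book £8.71: books and periodicals → 0% → £0.00
Hardcover biography £21.73: books and periodicals → 0% → £0.00
Road atlas £21.83: books and periodicals → 0% → £0.00
Wall clock £28.26: all other tangible goods → 6.5% → £1.84
Used textbook £128.69: books and periodicals → 0% → £0.00
Graphic novel £27.58: books and periodicals → 0% → £0.00
Area rug (5x8) £256.47: home furniture, buyer-exempt → 0% → £0.00
Side table £117.35: home furniture, buyer-exempt → 0% → £0.00
Nightstand £174.10: home furniture, buyer-exempt → 0% → £0.00
Total tax = £1.84

£1.84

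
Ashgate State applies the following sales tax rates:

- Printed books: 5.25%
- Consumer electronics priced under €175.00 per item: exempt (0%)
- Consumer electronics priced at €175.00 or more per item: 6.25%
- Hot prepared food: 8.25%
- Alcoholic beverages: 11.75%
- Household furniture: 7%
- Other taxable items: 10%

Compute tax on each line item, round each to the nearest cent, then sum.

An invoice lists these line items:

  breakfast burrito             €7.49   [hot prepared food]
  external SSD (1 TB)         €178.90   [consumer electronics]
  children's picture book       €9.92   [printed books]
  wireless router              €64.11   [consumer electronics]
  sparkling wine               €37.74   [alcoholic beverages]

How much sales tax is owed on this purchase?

€16.75

Breakfast burrito €7.49: hot prepared food → 8.25% → €0.62
External SSD (1 TB) €178.90: consumer electronics, €175.00 or more → 6.25% → €11.18
Children's picture book €9.92: printed books → 5.25% → €0.52
Wireless router €64.11: consumer electronics, under €175.00 → 0% → €0.00
Sparkling wine €37.74: alcoholic beverages → 11.75% → €4.43
Total tax = €0.62 + €11.18 + €0.52 + €4.43 = €16.75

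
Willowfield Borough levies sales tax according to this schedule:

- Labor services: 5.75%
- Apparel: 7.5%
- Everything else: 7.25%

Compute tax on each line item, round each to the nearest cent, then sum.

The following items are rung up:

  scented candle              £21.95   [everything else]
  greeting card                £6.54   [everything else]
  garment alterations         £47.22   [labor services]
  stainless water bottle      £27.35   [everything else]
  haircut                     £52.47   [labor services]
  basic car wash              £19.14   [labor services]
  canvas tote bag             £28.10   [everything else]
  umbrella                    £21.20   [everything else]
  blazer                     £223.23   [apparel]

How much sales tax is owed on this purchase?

£31.20

Scented candle £21.95: everything else → 7.25% → £1.59
Greeting card £6.54: everything else → 7.25% → £0.47
Garment alterations £47.22: labor services → 5.75% → £2.72
Stainless water bottle £27.35: everything else → 7.25% → £1.98
Haircut £52.47: labor services → 5.75% → £3.02
Basic car wash £19.14: labor services → 5.75% → £1.10
Canvas tote bag £28.10: everything else → 7.25% → £2.04
Umbrella £21.20: everything else → 7.25% → £1.54
Blazer £223.23: apparel → 7.5% → £16.74
Total tax = £1.59 + £0.47 + £2.72 + £1.98 + £3.02 + £1.10 + £2.04 + £1.54 + £16.74 = £31.20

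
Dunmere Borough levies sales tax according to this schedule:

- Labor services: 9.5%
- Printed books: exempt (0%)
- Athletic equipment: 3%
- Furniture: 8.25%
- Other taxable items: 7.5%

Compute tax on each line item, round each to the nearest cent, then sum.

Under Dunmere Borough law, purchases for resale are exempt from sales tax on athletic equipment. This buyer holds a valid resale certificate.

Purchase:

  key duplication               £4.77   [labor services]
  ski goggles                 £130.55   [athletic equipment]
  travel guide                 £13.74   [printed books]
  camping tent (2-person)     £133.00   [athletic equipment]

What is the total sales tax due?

Key duplication £4.77: labor services → 9.5% → £0.45
Ski goggles £130.55: athletic equipment, buyer-exempt → 0% → £0.00
Travel guide £13.74: printed books → 0% → £0.00
Camping tent (2-person) £133.00: athletic equipment, buyer-exempt → 0% → £0.00
Total tax = £0.45

£0.45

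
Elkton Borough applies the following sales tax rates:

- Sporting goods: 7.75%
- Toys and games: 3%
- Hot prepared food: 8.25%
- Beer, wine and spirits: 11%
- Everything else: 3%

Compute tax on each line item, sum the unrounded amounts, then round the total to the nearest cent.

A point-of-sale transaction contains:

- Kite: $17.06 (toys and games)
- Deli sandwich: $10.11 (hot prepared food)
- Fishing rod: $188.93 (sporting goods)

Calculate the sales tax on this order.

Kite $17.06: toys and games → 3% → $0.5118
Deli sandwich $10.11: hot prepared food → 8.25% → $0.834075
Fishing rod $188.93: sporting goods → 7.75% → $14.642075
Unrounded tax sum = $15.98795 → $15.99

$15.99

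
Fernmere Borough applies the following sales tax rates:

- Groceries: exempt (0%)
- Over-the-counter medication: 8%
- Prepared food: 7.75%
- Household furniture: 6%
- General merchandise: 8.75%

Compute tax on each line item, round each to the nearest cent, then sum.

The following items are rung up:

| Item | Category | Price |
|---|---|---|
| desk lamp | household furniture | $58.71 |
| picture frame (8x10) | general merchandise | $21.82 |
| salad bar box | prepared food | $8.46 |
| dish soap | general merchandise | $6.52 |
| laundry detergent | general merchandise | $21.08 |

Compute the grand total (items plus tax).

Desk lamp $58.71: household furniture → 6% → $3.52
Picture frame (8x10) $21.82: general merchandise → 8.75% → $1.91
Salad bar box $8.46: prepared food → 7.75% → $0.66
Dish soap $6.52: general merchandise → 8.75% → $0.57
Laundry detergent $21.08: general merchandise → 8.75% → $1.84
Subtotal = $116.59; tax = $8.50; total due = $125.09

$125.09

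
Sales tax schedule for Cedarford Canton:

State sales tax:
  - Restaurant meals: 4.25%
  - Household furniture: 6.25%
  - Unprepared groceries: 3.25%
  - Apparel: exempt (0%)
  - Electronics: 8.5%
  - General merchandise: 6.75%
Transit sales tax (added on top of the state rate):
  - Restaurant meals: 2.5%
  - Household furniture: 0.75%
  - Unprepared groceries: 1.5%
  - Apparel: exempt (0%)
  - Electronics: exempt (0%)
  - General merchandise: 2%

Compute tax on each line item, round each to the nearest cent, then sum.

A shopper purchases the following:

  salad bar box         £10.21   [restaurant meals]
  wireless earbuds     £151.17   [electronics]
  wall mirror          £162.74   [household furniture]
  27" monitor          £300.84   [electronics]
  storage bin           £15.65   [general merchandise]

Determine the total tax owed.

£51.87

Salad bar box £10.21: restaurant meals → 4.25% + 2.5% transit = 6.75% → £0.69
Wireless earbuds £151.17: electronics → 8.5% + 0% transit = 8.5% → £12.85
Wall mirror £162.74: household furniture → 6.25% + 0.75% transit = 7% → £11.39
27" monitor £300.84: electronics → 8.5% + 0% transit = 8.5% → £25.57
Storage bin £15.65: general merchandise → 6.75% + 2% transit = 8.75% → £1.37
Total tax = £0.69 + £12.85 + £11.39 + £25.57 + £1.37 = £51.87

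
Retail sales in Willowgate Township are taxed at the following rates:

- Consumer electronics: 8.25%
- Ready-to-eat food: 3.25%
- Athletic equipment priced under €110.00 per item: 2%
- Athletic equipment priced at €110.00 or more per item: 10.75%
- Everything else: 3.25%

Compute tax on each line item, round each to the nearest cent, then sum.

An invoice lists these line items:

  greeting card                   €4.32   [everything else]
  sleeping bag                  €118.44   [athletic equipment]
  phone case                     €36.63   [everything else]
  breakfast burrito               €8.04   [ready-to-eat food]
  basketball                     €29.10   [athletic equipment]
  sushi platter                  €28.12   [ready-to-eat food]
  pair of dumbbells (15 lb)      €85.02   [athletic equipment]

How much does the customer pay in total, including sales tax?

Greeting card €4.32: everything else → 3.25% → €0.14
Sleeping bag €118.44: athletic equipment, €110.00 or more → 10.75% → €12.73
Phone case €36.63: everything else → 3.25% → €1.19
Breakfast burrito €8.04: ready-to-eat food → 3.25% → €0.26
Basketball €29.10: athletic equipment, under €110.00 → 2% → €0.58
Sushi platter €28.12: ready-to-eat food → 3.25% → €0.91
Pair of dumbbells (15 lb) €85.02: athletic equipment, under €110.00 → 2% → €1.70
Subtotal = €309.67; tax = €17.51; total due = €327.18

€327.18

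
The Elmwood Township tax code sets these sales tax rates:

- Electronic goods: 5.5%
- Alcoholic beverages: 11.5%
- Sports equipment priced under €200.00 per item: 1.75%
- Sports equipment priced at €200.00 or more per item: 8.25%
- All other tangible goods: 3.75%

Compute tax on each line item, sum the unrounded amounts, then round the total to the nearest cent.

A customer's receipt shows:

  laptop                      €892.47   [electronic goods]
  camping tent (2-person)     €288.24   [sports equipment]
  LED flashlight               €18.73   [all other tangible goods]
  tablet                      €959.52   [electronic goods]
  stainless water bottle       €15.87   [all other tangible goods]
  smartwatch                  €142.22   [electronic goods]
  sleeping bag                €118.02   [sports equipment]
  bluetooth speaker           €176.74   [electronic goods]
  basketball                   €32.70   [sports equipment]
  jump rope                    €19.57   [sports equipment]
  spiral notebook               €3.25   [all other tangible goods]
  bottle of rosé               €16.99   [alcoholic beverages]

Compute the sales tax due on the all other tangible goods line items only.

LED flashlight €18.73: all other tangible goods → 3.75% → €0.702375
Stainless water bottle €15.87: all other tangible goods → 3.75% → €0.595125
Spiral notebook €3.25: all other tangible goods → 3.75% → €0.121875
Tax on all other tangible goods: unrounded sum = €1.419375 → €1.42

€1.42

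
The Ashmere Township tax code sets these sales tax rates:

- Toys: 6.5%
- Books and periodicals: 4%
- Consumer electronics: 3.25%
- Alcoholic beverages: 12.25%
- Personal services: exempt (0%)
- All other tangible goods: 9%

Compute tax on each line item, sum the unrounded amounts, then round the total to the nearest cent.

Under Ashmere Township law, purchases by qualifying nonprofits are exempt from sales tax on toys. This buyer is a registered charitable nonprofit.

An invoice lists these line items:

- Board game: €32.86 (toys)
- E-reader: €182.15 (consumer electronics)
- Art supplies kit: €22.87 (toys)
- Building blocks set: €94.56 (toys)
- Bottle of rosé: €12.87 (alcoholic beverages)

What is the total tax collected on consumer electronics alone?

€5.92

E-reader €182.15: consumer electronics → 3.25% → €5.919875
Tax on consumer electronics: unrounded sum = €5.919875 → €5.92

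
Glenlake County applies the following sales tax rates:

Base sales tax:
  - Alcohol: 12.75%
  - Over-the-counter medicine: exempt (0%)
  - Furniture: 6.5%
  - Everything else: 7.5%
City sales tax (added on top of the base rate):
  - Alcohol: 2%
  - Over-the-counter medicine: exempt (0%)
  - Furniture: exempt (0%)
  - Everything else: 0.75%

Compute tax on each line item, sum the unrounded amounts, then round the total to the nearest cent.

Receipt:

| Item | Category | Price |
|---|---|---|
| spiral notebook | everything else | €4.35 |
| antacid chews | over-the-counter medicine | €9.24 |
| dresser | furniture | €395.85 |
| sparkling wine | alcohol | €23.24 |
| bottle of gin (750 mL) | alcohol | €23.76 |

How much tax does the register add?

€33.02

Spiral notebook €4.35: everything else → 7.5% + 0.75% city = 8.25% → €0.358875
Antacid chews €9.24: over-the-counter medicine → 0% + 0% city = 0% → €0.00
Dresser €395.85: furniture → 6.5% + 0% city = 6.5% → €25.73025
Sparkling wine €23.24: alcohol → 12.75% + 2% city = 14.75% → €3.4279
Bottle of gin (750 mL) €23.76: alcohol → 12.75% + 2% city = 14.75% → €3.5046
Unrounded tax sum = €33.021625 → €33.02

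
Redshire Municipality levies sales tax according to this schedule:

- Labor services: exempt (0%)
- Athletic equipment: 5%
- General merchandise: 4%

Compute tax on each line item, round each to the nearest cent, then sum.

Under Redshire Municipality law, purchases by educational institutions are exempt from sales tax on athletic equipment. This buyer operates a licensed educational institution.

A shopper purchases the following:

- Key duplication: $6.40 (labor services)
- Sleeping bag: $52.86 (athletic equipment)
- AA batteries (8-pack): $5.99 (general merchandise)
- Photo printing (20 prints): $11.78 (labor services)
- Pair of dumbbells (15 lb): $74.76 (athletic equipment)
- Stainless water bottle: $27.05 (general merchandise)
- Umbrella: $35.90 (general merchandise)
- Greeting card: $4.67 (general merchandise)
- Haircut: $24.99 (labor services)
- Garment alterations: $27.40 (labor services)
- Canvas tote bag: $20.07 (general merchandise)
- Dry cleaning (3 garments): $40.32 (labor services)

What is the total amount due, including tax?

Key duplication $6.40: labor services → 0% → $0.00
Sleeping bag $52.86: athletic equipment, buyer-exempt → 0% → $0.00
AA batteries (8-pack) $5.99: general merchandise → 4% → $0.24
Photo printing (20 prints) $11.78: labor services → 0% → $0.00
Pair of dumbbells (15 lb) $74.76: athletic equipment, buyer-exempt → 0% → $0.00
Stainless water bottle $27.05: general merchandise → 4% → $1.08
Umbrella $35.90: general merchandise → 4% → $1.44
Greeting card $4.67: general merchandise → 4% → $0.19
Haircut $24.99: labor services → 0% → $0.00
Garment alterations $27.40: labor services → 0% → $0.00
Canvas tote bag $20.07: general merchandise → 4% → $0.80
Dry cleaning (3 garments) $40.32: labor services → 0% → $0.00
Subtotal = $332.19; tax = $3.75; total due = $335.94

$335.94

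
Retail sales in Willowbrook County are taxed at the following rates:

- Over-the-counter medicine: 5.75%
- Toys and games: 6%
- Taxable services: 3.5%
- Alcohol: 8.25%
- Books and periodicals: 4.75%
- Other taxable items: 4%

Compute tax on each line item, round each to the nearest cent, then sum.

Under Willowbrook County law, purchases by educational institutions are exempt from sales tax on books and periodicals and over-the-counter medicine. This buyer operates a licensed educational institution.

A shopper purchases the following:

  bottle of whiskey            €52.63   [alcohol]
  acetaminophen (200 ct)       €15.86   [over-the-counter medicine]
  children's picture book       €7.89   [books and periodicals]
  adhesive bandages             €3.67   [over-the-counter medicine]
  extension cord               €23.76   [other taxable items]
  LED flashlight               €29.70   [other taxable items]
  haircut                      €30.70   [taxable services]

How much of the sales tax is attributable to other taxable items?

Extension cord €23.76: other taxable items → 4% → €0.95
LED flashlight €29.70: other taxable items → 4% → €1.19
Tax on other taxable items = €0.95 + €1.19 = €2.14

€2.14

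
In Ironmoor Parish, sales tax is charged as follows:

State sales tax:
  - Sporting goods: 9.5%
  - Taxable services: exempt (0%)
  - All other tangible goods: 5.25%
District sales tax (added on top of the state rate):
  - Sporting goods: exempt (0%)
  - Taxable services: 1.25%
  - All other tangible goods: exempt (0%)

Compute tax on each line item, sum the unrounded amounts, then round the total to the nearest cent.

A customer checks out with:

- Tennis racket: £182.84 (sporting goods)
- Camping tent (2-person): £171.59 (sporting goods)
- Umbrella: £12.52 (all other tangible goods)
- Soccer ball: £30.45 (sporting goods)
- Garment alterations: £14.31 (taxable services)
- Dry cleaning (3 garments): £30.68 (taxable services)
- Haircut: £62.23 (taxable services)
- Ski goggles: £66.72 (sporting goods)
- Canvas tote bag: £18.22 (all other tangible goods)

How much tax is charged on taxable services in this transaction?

£1.34

Garment alterations £14.31: taxable services → 0% + 1.25% district = 1.25% → £0.178875
Dry cleaning (3 garments) £30.68: taxable services → 0% + 1.25% district = 1.25% → £0.3835
Haircut £62.23: taxable services → 0% + 1.25% district = 1.25% → £0.777875
Tax on taxable services: unrounded sum = £1.34025 → £1.34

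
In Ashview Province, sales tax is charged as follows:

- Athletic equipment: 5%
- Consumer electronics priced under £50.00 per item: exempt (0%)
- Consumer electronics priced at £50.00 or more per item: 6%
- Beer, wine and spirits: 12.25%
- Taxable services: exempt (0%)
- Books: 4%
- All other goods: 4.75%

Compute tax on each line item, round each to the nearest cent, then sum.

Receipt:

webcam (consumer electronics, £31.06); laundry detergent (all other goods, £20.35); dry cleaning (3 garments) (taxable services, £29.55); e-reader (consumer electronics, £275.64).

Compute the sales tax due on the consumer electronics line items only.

Webcam £31.06: consumer electronics, under £50.00 → 0% → £0.00
E-reader £275.64: consumer electronics, £50.00 or more → 6% → £16.54
Tax on consumer electronics = £0.00 + £16.54 = £16.54

£16.54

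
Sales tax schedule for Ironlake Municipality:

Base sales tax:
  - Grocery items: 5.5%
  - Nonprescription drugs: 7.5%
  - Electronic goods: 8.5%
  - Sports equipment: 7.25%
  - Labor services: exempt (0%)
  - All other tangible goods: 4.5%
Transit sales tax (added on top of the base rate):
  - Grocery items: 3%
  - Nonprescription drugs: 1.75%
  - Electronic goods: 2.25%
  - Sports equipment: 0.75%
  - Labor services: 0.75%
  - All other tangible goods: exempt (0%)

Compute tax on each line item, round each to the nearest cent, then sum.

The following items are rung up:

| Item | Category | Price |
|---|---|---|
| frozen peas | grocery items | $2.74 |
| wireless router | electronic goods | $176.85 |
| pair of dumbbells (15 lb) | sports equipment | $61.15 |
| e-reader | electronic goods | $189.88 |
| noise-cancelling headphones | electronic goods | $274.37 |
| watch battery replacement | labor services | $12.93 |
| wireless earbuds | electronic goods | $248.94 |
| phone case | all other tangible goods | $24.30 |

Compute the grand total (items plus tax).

$1093.14

Frozen peas $2.74: grocery items → 5.5% + 3% transit = 8.5% → $0.23
Wireless router $176.85: electronic goods → 8.5% + 2.25% transit = 10.75% → $19.01
Pair of dumbbells (15 lb) $61.15: sports equipment → 7.25% + 0.75% transit = 8% → $4.89
E-reader $189.88: electronic goods → 8.5% + 2.25% transit = 10.75% → $20.41
Noise-cancelling headphones $274.37: electronic goods → 8.5% + 2.25% transit = 10.75% → $29.49
Watch battery replacement $12.93: labor services → 0% + 0.75% transit = 0.75% → $0.10
Wireless earbuds $248.94: electronic goods → 8.5% + 2.25% transit = 10.75% → $26.76
Phone case $24.30: all other tangible goods → 4.5% + 0% transit = 4.5% → $1.09
Subtotal = $991.16; tax = $101.98; total due = $1093.14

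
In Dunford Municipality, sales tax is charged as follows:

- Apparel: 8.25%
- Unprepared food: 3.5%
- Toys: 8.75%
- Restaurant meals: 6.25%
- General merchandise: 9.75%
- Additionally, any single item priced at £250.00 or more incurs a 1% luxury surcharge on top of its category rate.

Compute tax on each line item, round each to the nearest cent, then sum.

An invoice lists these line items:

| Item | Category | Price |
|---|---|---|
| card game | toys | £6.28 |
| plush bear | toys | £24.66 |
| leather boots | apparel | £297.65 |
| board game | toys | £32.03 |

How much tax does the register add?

Card game £6.28: toys → 8.75% → £0.55
Plush bear £24.66: toys → 8.75% → £2.16
Leather boots £297.65: apparel → 8.25% + 1% surcharge = 9.25% → £27.53
Board game £32.03: toys → 8.75% → £2.80
Total tax = £0.55 + £2.16 + £27.53 + £2.80 = £33.04

£33.04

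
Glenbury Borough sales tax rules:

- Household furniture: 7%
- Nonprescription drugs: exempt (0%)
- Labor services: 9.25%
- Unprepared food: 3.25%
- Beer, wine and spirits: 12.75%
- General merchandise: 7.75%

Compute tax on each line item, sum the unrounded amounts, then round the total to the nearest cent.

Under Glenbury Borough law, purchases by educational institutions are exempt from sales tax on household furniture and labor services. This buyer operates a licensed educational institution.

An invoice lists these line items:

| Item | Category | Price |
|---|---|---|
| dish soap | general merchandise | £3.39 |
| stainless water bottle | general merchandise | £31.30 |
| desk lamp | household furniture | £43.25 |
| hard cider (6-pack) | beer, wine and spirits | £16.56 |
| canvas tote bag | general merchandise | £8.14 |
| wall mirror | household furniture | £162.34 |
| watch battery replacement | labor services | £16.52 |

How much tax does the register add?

Dish soap £3.39: general merchandise → 7.75% → £0.262725
Stainless water bottle £31.30: general merchandise → 7.75% → £2.42575
Desk lamp £43.25: household furniture, buyer-exempt → 0% → £0.00
Hard cider (6-pack) £16.56: beer, wine and spirits → 12.75% → £2.1114
Canvas tote bag £8.14: general merchandise → 7.75% → £0.63085
Wall mirror £162.34: household furniture, buyer-exempt → 0% → £0.00
Watch battery replacement £16.52: labor services, buyer-exempt → 0% → £0.00
Unrounded tax sum = £5.430725 → £5.43

£5.43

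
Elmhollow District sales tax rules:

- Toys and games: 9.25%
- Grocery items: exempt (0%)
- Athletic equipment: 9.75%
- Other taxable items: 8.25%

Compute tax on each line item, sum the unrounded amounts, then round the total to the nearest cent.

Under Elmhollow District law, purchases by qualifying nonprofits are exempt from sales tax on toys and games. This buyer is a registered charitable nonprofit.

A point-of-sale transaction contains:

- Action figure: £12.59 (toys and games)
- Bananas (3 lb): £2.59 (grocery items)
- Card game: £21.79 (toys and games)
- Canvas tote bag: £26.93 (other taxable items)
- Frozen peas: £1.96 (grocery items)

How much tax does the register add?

£2.22

Action figure £12.59: toys and games, buyer-exempt → 0% → £0.00
Bananas (3 lb) £2.59: grocery items → 0% → £0.00
Card game £21.79: toys and games, buyer-exempt → 0% → £0.00
Canvas tote bag £26.93: other taxable items → 8.25% → £2.221725
Frozen peas £1.96: grocery items → 0% → £0.00
Unrounded tax sum = £2.221725 → £2.22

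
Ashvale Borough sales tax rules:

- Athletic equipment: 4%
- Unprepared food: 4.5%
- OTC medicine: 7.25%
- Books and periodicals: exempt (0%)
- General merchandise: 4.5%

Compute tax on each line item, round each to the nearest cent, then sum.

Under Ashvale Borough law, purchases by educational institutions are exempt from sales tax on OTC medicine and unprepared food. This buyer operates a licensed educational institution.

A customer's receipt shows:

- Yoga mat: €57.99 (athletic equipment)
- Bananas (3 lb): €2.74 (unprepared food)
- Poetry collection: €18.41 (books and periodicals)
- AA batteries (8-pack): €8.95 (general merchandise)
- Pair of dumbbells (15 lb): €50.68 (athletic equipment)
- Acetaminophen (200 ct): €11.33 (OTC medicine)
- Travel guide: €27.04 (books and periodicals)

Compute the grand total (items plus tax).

€181.89

Yoga mat €57.99: athletic equipment → 4% → €2.32
Bananas (3 lb) €2.74: unprepared food, buyer-exempt → 0% → €0.00
Poetry collection €18.41: books and periodicals → 0% → €0.00
AA batteries (8-pack) €8.95: general merchandise → 4.5% → €0.40
Pair of dumbbells (15 lb) €50.68: athletic equipment → 4% → €2.03
Acetaminophen (200 ct) €11.33: OTC medicine, buyer-exempt → 0% → €0.00
Travel guide €27.04: books and periodicals → 0% → €0.00
Subtotal = €177.14; tax = €4.75; total due = €181.89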